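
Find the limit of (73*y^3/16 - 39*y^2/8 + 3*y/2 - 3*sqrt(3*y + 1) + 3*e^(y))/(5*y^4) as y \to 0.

Substitution gives 0/0 (the numerator vanishes to order 4).
Expand each term to order y^4: the coefficient of y^4 in 3·e^(y) is 1/8 and in -3·√(1 + 3y) is 1215/128.
Lower-order terms cancel with the polynomial part, so the numerator is (1231/128)·y^4 + o(y^4), and the limit is (1231/128)/(5) = 1231/640.

1231/640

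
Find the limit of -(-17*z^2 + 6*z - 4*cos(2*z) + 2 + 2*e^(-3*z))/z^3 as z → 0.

Substitution gives 0/0 (the numerator vanishes to order 3).
Expand each term to order z^3: the coefficient of z^3 in 2·e^(-3z) is -9 and in -4·cos(2z) is 0.
Lower-order terms cancel with the polynomial part, so the numerator is (-9)·z^3 + o(z^3), and the limit is (-9)/(-1) = 9.

9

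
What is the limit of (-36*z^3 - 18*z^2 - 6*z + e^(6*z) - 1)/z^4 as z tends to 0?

54

Direct substitution gives 0/0.
Apply L'Hôpital: lim (-108*z^2 - 36*z + 6*e^(6*z) - 6)/(4*z^3), still 0/0.
Apply L'Hôpital: lim (-216*z + 36*e^(6*z) - 36)/(12*z^2), still 0/0.
Apply L'Hôpital: lim (216*e^(6*z) - 216)/(24*z), still 0/0.
After 4 applications of L'Hôpital's rule the quotient is (1296*e^(6*z))/(24); substituting z = 0 gives 54.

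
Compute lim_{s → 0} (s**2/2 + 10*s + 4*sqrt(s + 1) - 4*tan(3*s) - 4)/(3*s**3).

-143/12

Substitution gives 0/0 (the numerator vanishes to order 3).
Expand each term to order s^3: the coefficient of s^3 in -4·tan(3s) is -36 and in 4·√(1 + s) is 1/4.
Lower-order terms cancel with the polynomial part, so the numerator is (-143/4)·s^3 + o(s^3), and the limit is (-143/4)/(3) = -143/12.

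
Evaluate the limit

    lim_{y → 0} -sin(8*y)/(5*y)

Substitution gives 0/0.
Write it as (8/(-5))·sin(8y)/(8y); since sin(u)/u → 1, the limit is -8/5.

-8/5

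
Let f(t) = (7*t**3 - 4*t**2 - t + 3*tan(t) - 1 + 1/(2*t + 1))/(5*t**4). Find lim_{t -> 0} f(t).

16/5

Substitution gives 0/0; apply L'Hôpital's rule 4 times.
After differentiating numerator and denominator 4 times the quotient is (72*tan(t)^3/cos(t)^2 + 48*tan(t)/cos(t)^2 + 384/(2*t + 1)^5)/(120); at t = 0 this is 16/5.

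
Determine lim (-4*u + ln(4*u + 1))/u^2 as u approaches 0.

-8

Direct substitution gives 0/0.
Apply L'Hôpital: lim (-4 + 4/(4*u + 1))/(2*u), still 0/0.
After 2 applications of L'Hôpital's rule the quotient is (-16/(4*u + 1)^2)/(2); substituting u = 0 gives -8.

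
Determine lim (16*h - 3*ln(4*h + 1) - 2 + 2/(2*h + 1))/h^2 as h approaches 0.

Substitution gives 0/0; apply L'Hôpital's rule 2 times.
After differentiating numerator and denominator 2 times the quotient is (48/(4*h + 1)^2 + 16/(2*h + 1)^3)/(2); at h = 0 this is 32.

32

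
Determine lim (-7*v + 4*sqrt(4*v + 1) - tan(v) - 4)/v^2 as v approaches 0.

-8

Substitution gives 0/0; apply L'Hôpital's rule 2 times.
After differentiating numerator and denominator 2 times the quotient is (-2*tan(v)/cos(v)^2 - 16/(4*v + 1)^(3/2))/(2); at v = 0 this is -8.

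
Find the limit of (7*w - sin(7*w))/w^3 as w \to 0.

Direct substitution gives 0/0.
Apply L'Hôpital: lim (7 - 7*cos(7*w))/(3*w^2), still 0/0.
Apply L'Hôpital: lim (49*sin(7*w))/(6*w), still 0/0.
After 3 applications of L'Hôpital's rule the quotient is (343*cos(7*w))/(6); substituting w = 0 gives 343/6.

343/6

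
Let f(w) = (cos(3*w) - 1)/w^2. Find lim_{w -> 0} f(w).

Direct substitution gives 0/0.
Apply L'Hôpital: lim (-3*sin(3*w))/(2*w), still 0/0.
After 2 applications of L'Hôpital's rule the quotient is (-9*cos(3*w))/(2); substituting w = 0 gives -9/2.

-9/2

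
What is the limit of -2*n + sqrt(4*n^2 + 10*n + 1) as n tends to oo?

5/2

An ∞ − ∞ form. Rationalising with the conjugate, the difference becomes (10n + 1) / (√(4*n^2 + 10*n + 1) + 2n).
For large n the denominator behaves like 2·2n, so the quotient tends to 10/4 = 5/2.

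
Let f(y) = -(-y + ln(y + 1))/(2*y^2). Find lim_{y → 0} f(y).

Direct substitution gives 0/0.
Apply L'Hôpital: lim (-1 + 1/(y + 1))/(-4*y), still 0/0.
After 2 applications of L'Hôpital's rule the quotient is (-1/(y + 1)^2)/(-4); substituting y = 0 gives 1/4.

1/4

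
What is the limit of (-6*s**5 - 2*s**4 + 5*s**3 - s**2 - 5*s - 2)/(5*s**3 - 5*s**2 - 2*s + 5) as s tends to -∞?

-∞

The numerator has higher degree (5 > 3); the quotient behaves like (-6/(5))·s^2 for large |s|.
As s → −∞ this diverges to -∞.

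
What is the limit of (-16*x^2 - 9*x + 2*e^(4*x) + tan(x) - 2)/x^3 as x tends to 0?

Substitution gives 0/0; apply L'Hôpital's rule 3 times.
After differentiating numerator and denominator 3 times the quotient is (128*e^(4*x) + 6*tan(x)^4 + 8*tan(x)^2 + 2)/(6); at x = 0 this is 65/3.

65/3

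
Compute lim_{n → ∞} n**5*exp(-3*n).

0

Write as n^5/e^{3n}, an ∞/∞ form.
Exponential growth dominates any polynomial, so repeated L'Hôpital (or the standard result) gives 0.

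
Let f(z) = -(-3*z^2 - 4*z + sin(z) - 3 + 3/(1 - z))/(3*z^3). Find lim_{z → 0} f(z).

Substitution gives 0/0; apply L'Hôpital's rule 3 times.
After differentiating numerator and denominator 3 times the quotient is (-cos(z) + 18/(z - 1)^4)/(-18); at z = 0 this is -17/18.

-17/18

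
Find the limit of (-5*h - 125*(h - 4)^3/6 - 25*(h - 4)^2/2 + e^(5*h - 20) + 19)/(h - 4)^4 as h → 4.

Direct substitution gives 0/0.
Apply L'Hôpital: lim (-25*h - 125*(h - 4)^2/2 + 5*e^(5*h - 20) + 95)/(4*(h - 4)^3), still 0/0.
Apply L'Hôpital: lim (-125*h + 25*e^(5*h - 20) + 475)/(12*(h - 4)^2), still 0/0.
Apply L'Hôpital: lim (125*e^(5*h - 20) - 125)/(24*h - 96), still 0/0.
After 4 applications of L'Hôpital's rule the quotient is (625*e^(5*h - 20))/(24); substituting h = 4 gives 625/24.

625/24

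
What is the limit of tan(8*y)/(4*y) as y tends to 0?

2

Substitution gives 0/0.
Since tan(u)/u → 1 as u → 0, tan(8y)/(8y) → 1 and the limit is 8/4 = 2.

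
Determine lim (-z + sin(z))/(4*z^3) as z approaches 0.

Direct substitution gives 0/0.
Apply L'Hôpital: lim (cos(z) - 1)/(12*z^2), still 0/0.
Apply L'Hôpital: lim (-sin(z))/(24*z), still 0/0.
After 3 applications of L'Hôpital's rule the quotient is (-cos(z))/(24); substituting z = 0 gives -1/24.

-1/24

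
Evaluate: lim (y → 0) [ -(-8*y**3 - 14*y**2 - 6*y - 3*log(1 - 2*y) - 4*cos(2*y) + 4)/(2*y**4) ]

-14/3

Substitution gives 0/0 (the numerator vanishes to order 4).
Expand each term to order y^4: the coefficient of y^4 in -3·ln(1 - 2y) is 12 and in -4·cos(2y) is -8/3.
Lower-order terms cancel with the polynomial part, so the numerator is (28/3)·y^4 + o(y^4), and the limit is (28/3)/(-2) = -14/3.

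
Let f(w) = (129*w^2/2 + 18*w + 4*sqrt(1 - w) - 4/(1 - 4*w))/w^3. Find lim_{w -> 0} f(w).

Substitution gives 0/0; apply L'Hôpital's rule 3 times.
After differentiating numerator and denominator 3 times the quotient is (-1536/(4*w - 1)^4 - 3/(2*(1 - w)^(5/2)))/(6); at w = 0 this is -1025/4.

-1025/4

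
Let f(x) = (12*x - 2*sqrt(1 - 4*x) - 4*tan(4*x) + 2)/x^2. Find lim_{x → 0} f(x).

4

Substitution gives 0/0; apply L'Hôpital's rule 2 times.
After differentiating numerator and denominator 2 times the quotient is (-128*tan(4*x)/cos(4*x)^2 + 8/(1 - 4*x)^(3/2))/(2); at x = 0 this is 4.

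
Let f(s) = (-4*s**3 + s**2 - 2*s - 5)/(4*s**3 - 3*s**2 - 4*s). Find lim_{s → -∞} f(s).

-1

Numerator and denominator both have degree 3.
Dividing every term by s^3, all lower-order terms vanish and the limit is the ratio of leading coefficients, -4/(4) = -1.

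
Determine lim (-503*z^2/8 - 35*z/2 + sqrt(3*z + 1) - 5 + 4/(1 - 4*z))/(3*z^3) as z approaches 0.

4123/48

Substitution gives 0/0 (the numerator vanishes to order 3).
Expand each term to order z^3: the coefficient of z^3 in 4·1/(1 - 4z) is 256 and in √(1 + 3z) is 27/16.
Lower-order terms cancel with the polynomial part, so the numerator is (4123/16)·z^3 + o(z^3), and the limit is (4123/16)/(3) = 4123/48.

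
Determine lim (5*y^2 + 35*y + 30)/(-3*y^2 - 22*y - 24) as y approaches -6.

-25/14

Since y = -6 makes numerator and denominator zero, (y + 6) divides both.
Cancelling it gives (5*y + 5)/(-3*y - 4); now plug in y = -6 to get -25/14.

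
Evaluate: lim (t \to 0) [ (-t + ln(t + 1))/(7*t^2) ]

Direct substitution gives 0/0.
Apply L'Hôpital: lim (-1 + 1/(t + 1))/(14*t), still 0/0.
After 2 applications of L'Hôpital's rule the quotient is (-1/(t + 1)^2)/(14); substituting t = 0 gives -1/14.

-1/14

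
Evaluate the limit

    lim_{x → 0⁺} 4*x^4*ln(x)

0

This is a 0·(−∞) form. Rewrite as 4·ln(x) / x^(−4) and apply L'Hôpital:
the derivative quotient is 4·(1/x) / (−4·x^(−5)) = (-4/4)·x^4 → 0.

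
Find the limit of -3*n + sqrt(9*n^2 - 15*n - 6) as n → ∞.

An ∞ − ∞ form. Rationalising with the conjugate, the difference becomes (-15n - 6) / (√(9*n^2 - 15*n - 6) + 3n).
For large n the denominator behaves like 2·3n, so the quotient tends to -15/6 = -5/2.

-5/2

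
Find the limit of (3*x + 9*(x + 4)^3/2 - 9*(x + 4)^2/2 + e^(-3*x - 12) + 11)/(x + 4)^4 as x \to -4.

27/8

Direct substitution gives 0/0.
Apply L'Hôpital: lim (-9*x + 27*(x + 4)^2/2 - 3*e^(-3*x - 12) - 33)/(4*(x + 4)^3), still 0/0.
Apply L'Hôpital: lim (27*x + 9*e^(-3*x - 12) + 99)/(12*(x + 4)^2), still 0/0.
Apply L'Hôpital: lim (27 - 27*e^(-3*x - 12))/(24*x + 96), still 0/0.
After 4 applications of L'Hôpital's rule the quotient is (81*e^(-3*x - 12))/(24); substituting x = -4 gives 27/8.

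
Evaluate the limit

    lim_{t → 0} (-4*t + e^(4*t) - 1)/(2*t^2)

Direct substitution gives 0/0.
Apply L'Hôpital: lim (4*e^(4*t) - 4)/(4*t), still 0/0.
After 2 applications of L'Hôpital's rule the quotient is (16*e^(4*t))/(4); substituting t = 0 gives 4.

4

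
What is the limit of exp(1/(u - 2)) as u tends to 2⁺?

∞

As u → 2⁺, 1/(u - 2) → +∞, so e^(1/(u - 2)) → ∞.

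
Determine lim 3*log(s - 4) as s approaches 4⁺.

As s → 4⁺, s - 4 → 0⁺ and ln(s - 4) → −∞.
Multiplying by 3 gives -∞.

-∞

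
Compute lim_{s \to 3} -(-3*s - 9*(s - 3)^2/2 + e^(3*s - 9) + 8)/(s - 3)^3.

Direct substitution gives 0/0.
Apply L'Hôpital: lim (-9*s + 3*e^(3*s - 9) + 24)/(-3*(s - 3)^2), still 0/0.
Apply L'Hôpital: lim (9*e^(3*s - 9) - 9)/(18 - 6*s), still 0/0.
After 3 applications of L'Hôpital's rule the quotient is (27*e^(3*s - 9))/(-6); substituting s = 3 gives -9/2.

-9/2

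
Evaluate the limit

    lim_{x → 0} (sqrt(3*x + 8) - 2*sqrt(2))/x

3*√(2)/8

A 0/0 form; rationalise with √(8 + 3x) + √8. This collapses the numerator to 3x, leaving 3/(√(8 + 3x) + √8) → 3/(2√8) = 3*√(2)/8.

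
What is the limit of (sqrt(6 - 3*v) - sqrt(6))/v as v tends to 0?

A 0/0 form; rationalise with √(6 - 3v) + √6. This collapses the numerator to -3v, leaving -3/(√(6 - 3v) + √6) → -3/(2√6) = -√(6)/4.

-√(6)/4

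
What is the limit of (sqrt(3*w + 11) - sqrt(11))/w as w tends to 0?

A 0/0 form; rationalise with √(11 + 3w) + √11. This collapses the numerator to 3w, leaving 3/(√(11 + 3w) + √11) → 3/(2√11) = 3*√(11)/22.

3*√(11)/22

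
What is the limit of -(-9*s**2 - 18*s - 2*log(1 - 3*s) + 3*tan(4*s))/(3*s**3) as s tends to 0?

Substitution gives 0/0; apply L'Hôpital's rule 3 times.
After differentiating numerator and denominator 3 times the quotient is (1152*tan(4*s)^2/cos(4*s)^2 + 384/cos(4*s)^2 - 108/(3*s - 1)^3)/(-18); at s = 0 this is -82/3.

-82/3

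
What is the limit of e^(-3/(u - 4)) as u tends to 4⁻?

As u → 4⁻, -3/(u - 4) → +∞, so e^(-3/(u - 4)) → ∞.

∞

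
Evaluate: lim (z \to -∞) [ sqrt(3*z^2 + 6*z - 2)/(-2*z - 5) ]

For large |z|, √(3*z^2 + 6*z - 2) ≈ √3·|z| and the denominator ≈ -2z.
Since z → −∞, |z| = −z, giving −√3/(-2) = √(3)/2.

√(3)/2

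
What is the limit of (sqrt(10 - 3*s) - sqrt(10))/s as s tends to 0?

Substitution gives 0/0. Multiply numerator and denominator by the conjugate √(10 - 3s) + √10.
The numerator becomes (10 - 3s) − 10 = -3s, so the expression simplifies to -3/(√(10 - 3s) + √10).
Letting s → 0 gives -3/(2√10) = -3*√(10)/20.

-3*√(10)/20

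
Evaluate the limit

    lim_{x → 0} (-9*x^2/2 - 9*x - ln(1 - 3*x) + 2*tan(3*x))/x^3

Substitution gives 0/0 (the numerator vanishes to order 3).
Expand each term to order x^3: the coefficient of x^3 in −ln(1 - 3x) is 9 and in 2·tan(3x) is 18.
Lower-order terms cancel with the polynomial part, so the numerator is (27)·x^3 + o(x^3), and the limit is (27)/(1) = 27.

27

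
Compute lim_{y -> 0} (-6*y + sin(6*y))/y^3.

-36

Direct substitution gives 0/0.
Apply L'Hôpital: lim (6*cos(6*y) - 6)/(3*y^2), still 0/0.
Apply L'Hôpital: lim (-36*sin(6*y))/(6*y), still 0/0.
After 3 applications of L'Hôpital's rule the quotient is (-216*cos(6*y))/(6); substituting y = 0 gives -36.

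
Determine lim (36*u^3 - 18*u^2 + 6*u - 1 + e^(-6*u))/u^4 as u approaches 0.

54

Direct substitution gives 0/0.
Apply L'Hôpital: lim (108*u^2 - 36*u + 6 - 6*e^(-6*u))/(4*u^3), still 0/0.
Apply L'Hôpital: lim (216*u - 36 + 36*e^(-6*u))/(12*u^2), still 0/0.
Apply L'Hôpital: lim (216 - 216*e^(-6*u))/(24*u), still 0/0.
After 4 applications of L'Hôpital's rule the quotient is (1296*e^(-6*u))/(24); substituting u = 0 gives 54.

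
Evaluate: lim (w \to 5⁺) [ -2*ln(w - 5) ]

∞

As w → 5⁺, w - 5 → 0⁺ and ln(w - 5) → −∞.
Multiplying by -2 gives ∞.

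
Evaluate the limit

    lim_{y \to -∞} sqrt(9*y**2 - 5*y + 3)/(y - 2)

-3

For large |y|, √(9*y^2 - 5*y + 3) ≈ √9·|y| and the denominator ≈ y.
Since y → −∞, |y| = −y, giving −√9/(1) = -3.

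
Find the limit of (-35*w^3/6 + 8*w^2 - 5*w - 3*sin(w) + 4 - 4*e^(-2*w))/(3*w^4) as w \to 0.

Substitution gives 0/0; apply L'Hôpital's rule 4 times.
After differentiating numerator and denominator 4 times the quotient is (-3*sin(w) - 64*e^(-2*w))/(72); at w = 0 this is -8/9.

-8/9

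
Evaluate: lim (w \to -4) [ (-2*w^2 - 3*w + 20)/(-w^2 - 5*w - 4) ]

Direct substitution gives 0/0, so factor. Both numerator and denominator have (w + 4) as a factor.
After cancelling, the expression reduces to (5 - 2*w)/(-w - 1).
Substituting w = -4 gives 13/3.

13/3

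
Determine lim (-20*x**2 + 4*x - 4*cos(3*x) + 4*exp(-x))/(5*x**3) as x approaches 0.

-2/15

Substitution gives 0/0 (the numerator vanishes to order 3).
Expand each term to order x^3: the coefficient of x^3 in 4·e^(-x) is -2/3 and in -4·cos(3x) is 0.
Lower-order terms cancel with the polynomial part, so the numerator is (-2/3)·x^3 + o(x^3), and the limit is (-2/3)/(5) = -2/15.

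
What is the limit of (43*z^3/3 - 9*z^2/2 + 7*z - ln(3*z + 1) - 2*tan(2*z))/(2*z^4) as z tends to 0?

81/8

Substitution gives 0/0 (the numerator vanishes to order 4).
Expand each term to order z^4: the coefficient of z^4 in -2·tan(2z) is 0 and in −ln(1 + 3z) is 81/4.
Lower-order terms cancel with the polynomial part, so the numerator is (81/4)·z^4 + o(z^4), and the limit is (81/4)/(2) = 81/8.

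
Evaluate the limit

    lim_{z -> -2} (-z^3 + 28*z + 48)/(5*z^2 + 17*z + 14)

-16/3

Direct substitution gives 0/0, so factor. Both numerator and denominator have (z + 2) as a factor.
After cancelling, the expression reduces to (-z^2 + 2*z + 24)/(5*z + 7).
Substituting z = -2 gives -16/3.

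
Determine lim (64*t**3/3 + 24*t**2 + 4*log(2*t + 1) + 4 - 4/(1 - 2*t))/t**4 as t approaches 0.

Substitution gives 0/0; apply L'Hôpital's rule 4 times.
After differentiating numerator and denominator 4 times the quotient is (-384/(2*t + 1)^4 + 1536/(2*t - 1)^5)/(24); at t = 0 this is -80.

-80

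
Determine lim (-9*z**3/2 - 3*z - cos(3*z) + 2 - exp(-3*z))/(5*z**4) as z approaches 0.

-27/20

Substitution gives 0/0 (the numerator vanishes to order 4).
Expand each term to order z^4: the coefficient of z^4 in −cos(3z) is -27/8 and in −e^(-3z) is -27/8.
Lower-order terms cancel with the polynomial part, so the numerator is (-27/4)·z^4 + o(z^4), and the limit is (-27/4)/(5) = -27/20.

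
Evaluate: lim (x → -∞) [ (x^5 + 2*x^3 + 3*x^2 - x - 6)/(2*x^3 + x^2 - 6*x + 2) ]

∞

The numerator has higher degree (5 > 3); the quotient behaves like (1/(2))·x^2 for large |x|.
As x → −∞ this diverges to ∞.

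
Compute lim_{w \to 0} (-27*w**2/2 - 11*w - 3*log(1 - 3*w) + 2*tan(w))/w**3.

83/3

Substitution gives 0/0; apply L'Hôpital's rule 3 times.
After differentiating numerator and denominator 3 times the quotient is (12*tan(w)^2/cos(w)^2 + 4/cos(w)^2 - 162/(3*w - 1)^3)/(6); at w = 0 this is 83/3.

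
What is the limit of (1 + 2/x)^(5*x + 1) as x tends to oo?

e^(10)

The base → 1 and the exponent → ∞: a 1^∞ form.
Take logarithms: (5x + 1)·ln(1 + 2/x). Since ln(1+u) ~ u for small u, this behaves like (5x)·(2/x) → 10.
So the limit is e^(10).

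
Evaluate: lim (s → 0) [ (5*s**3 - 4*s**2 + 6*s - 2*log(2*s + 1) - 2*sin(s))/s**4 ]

Substitution gives 0/0; apply L'Hôpital's rule 4 times.
After differentiating numerator and denominator 4 times the quotient is (-2*sin(s) + 192/(2*s + 1)^4)/(24); at s = 0 this is 8.

8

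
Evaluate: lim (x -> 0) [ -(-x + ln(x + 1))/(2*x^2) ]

Direct substitution gives 0/0.
Apply L'Hôpital: lim (-1 + 1/(x + 1))/(-4*x), still 0/0.
After 2 applications of L'Hôpital's rule the quotient is (-1/(x + 1)^2)/(-4); substituting x = 0 gives 1/4.

1/4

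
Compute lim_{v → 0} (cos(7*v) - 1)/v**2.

-49/2

Direct substitution gives 0/0.
Apply L'Hôpital: lim (-7*sin(7*v))/(2*v), still 0/0.
After 2 applications of L'Hôpital's rule the quotient is (-49*cos(7*v))/(2); substituting v = 0 gives -49/2.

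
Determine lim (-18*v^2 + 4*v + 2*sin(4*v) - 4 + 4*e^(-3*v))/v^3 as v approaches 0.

-118/3

Substitution gives 0/0 (the numerator vanishes to order 3).
Expand each term to order v^3: the coefficient of v^3 in 2·sin(4v) is -64/3 and in 4·e^(-3v) is -18.
Lower-order terms cancel with the polynomial part, so the numerator is (-118/3)·v^3 + o(v^3), and the limit is (-118/3)/(1) = -118/3.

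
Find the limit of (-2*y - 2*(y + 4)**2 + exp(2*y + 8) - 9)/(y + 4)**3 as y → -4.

Direct substitution gives 0/0.
Apply L'Hôpital: lim (-4*y + 2*e^(2*y + 8) - 18)/(3*(y + 4)^2), still 0/0.
Apply L'Hôpital: lim (4*e^(2*y + 8) - 4)/(6*y + 24), still 0/0.
After 3 applications of L'Hôpital's rule the quotient is (8*e^(2*y + 8))/(6); substituting y = -4 gives 4/3.

4/3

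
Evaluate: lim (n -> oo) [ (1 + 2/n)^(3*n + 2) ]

The base → 1 and the exponent → ∞: a 1^∞ form.
Take logarithms: (3n + 2)·ln(1 + 2/n). Since ln(1+u) ~ u for small u, this behaves like (3n)·(2/n) → 6.
So the limit is e^(6).

e^(6)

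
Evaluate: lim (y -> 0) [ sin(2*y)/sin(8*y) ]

Substitution gives 0/0.
Divide numerator and denominator by y: sin(2y)/y → 2 and sin(8y)/y → 8, so the limit is 1·2/8 = 1/4.

1/4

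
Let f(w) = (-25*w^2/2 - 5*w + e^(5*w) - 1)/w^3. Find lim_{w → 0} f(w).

Direct substitution gives 0/0.
Apply L'Hôpital: lim (-25*w + 5*e^(5*w) - 5)/(3*w^2), still 0/0.
Apply L'Hôpital: lim (25*e^(5*w) - 25)/(6*w), still 0/0.
After 3 applications of L'Hôpital's rule the quotient is (125*e^(5*w))/(6); substituting w = 0 gives 125/6.

125/6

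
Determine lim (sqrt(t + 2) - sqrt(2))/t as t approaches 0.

A 0/0 form; rationalise with √(2 + t) + √2. This collapses the numerator to t, leaving 1/(√(2 + t) + √2) → 1/(2√2) = √(2)/4.

√(2)/4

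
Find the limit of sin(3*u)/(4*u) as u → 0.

3/4

Substitution gives 0/0.
Write it as (3/4)·sin(3u)/(3u); since sin(θ)/θ → 1, the limit is 3/4.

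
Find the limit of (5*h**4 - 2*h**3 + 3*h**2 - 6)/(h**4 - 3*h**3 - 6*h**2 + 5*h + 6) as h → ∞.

Numerator and denominator both have degree 4.
Dividing every term by h^4, all lower-order terms vanish and the limit is the ratio of leading coefficients, 5/(1) = 5.

5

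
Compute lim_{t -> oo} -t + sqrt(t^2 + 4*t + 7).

This has the form ∞ − ∞. Multiply and divide by the conjugate √(t^2 + 4*t + 7) + t.
That gives (4t + 7) / (√(t^2 + 4*t + 7) + t).
Divide numerator and denominator by t: the limit is 4/(2·1) = 2.

2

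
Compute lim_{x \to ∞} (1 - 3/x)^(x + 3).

e^(-3)

Write it as [(1 - 3/x)^x]^(1) · (1 - 3/x)^(3). The bracketed term tends to e^(-3) and the second factor to 1, so the limit is e^(-3).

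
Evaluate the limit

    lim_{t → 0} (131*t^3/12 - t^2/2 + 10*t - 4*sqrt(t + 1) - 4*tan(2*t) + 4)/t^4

Substitution gives 0/0 (the numerator vanishes to order 4).
Expand each term to order t^4: the coefficient of t^4 in -4·tan(2t) is 0 and in -4·√(1 + t) is 5/32.
Lower-order terms cancel with the polynomial part, so the numerator is (5/32)·t^4 + o(t^4), and the limit is (5/32)/(1) = 5/32.

5/32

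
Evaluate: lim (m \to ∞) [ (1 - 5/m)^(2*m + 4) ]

Write it as [(1 - 5/m)^m]^(2) · (1 - 5/m)^(4). The bracketed term tends to e^(-5) and the second factor to 1, so the limit is e^(-10).

e^(-10)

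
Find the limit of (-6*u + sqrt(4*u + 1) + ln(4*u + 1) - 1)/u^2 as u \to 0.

Substitution gives 0/0 (the numerator vanishes to order 2).
Expand each term to order u^2: the coefficient of u^2 in ln(1 + 4u) is -8 and in √(1 + 4u) is -2.
Lower-order terms cancel with the polynomial part, so the numerator is (-10)·u^2 + o(u^2), and the limit is (-10)/(1) = -10.

-10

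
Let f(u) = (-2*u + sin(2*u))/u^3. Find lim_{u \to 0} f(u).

Direct substitution gives 0/0.
Apply L'Hôpital: lim (2*cos(2*u) - 2)/(3*u^2), still 0/0.
Apply L'Hôpital: lim (-4*sin(2*u))/(6*u), still 0/0.
After 3 applications of L'Hôpital's rule the quotient is (-8*cos(2*u))/(6); substituting u = 0 gives -4/3.

-4/3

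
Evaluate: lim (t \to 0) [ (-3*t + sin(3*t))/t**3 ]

-9/2

Direct substitution gives 0/0.
Apply L'Hôpital: lim (3*cos(3*t) - 3)/(3*t^2), still 0/0.
Apply L'Hôpital: lim (-9*sin(3*t))/(6*t), still 0/0.
After 3 applications of L'Hôpital's rule the quotient is (-27*cos(3*t))/(6); substituting t = 0 gives -9/2.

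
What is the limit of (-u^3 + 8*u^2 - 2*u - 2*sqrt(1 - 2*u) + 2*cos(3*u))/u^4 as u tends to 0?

8

Substitution gives 0/0; apply L'Hôpital's rule 4 times.
After differentiating numerator and denominator 4 times the quotient is (162*cos(3*u) + 30/(1 - 2*u)^(7/2))/(24); at u = 0 this is 8.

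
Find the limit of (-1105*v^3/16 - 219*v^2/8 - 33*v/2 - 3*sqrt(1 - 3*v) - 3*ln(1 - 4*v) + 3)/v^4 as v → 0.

25791/128

Substitution gives 0/0; apply L'Hôpital's rule 4 times.
After differentiating numerator and denominator 4 times the quotient is (4608/(4*v - 1)^4 + 3645/(16*(1 - 3*v)^(7/2)))/(24); at v = 0 this is 25791/128.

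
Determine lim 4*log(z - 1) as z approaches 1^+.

-∞

As z → 1⁺, z - 1 → 0⁺ and ln(z - 1) → −∞.
Multiplying by 4 gives -∞.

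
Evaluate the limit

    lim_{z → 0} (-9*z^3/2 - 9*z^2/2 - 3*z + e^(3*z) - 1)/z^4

Direct substitution gives 0/0.
Apply L'Hôpital: lim (-27*z^2/2 - 9*z + 3*e^(3*z) - 3)/(4*z^3), still 0/0.
Apply L'Hôpital: lim (-27*z + 9*e^(3*z) - 9)/(12*z^2), still 0/0.
Apply L'Hôpital: lim (27*e^(3*z) - 27)/(24*z), still 0/0.
After 4 applications of L'Hôpital's rule the quotient is (81*e^(3*z))/(24); substituting z = 0 gives 27/8.

27/8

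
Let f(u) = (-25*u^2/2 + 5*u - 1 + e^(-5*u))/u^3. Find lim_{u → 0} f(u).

Direct substitution gives 0/0.
Apply L'Hôpital: lim (-25*u + 5 - 5*e^(-5*u))/(3*u^2), still 0/0.
Apply L'Hôpital: lim (-25 + 25*e^(-5*u))/(6*u), still 0/0.
After 3 applications of L'Hôpital's rule the quotient is (-125*e^(-5*u))/(6); substituting u = 0 gives -125/6.

-125/6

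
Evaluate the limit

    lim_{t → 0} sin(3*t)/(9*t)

Substitution gives 0/0.
Write it as (3/9)·sin(3t)/(3t); since sin(u)/u → 1, the limit is 1/3.

1/3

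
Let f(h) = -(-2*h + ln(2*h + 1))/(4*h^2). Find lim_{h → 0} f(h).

1/2

Direct substitution gives 0/0.
Apply L'Hôpital: lim (-2 + 2/(2*h + 1))/(-8*h), still 0/0.
After 2 applications of L'Hôpital's rule the quotient is (-4/(2*h + 1)^2)/(-8); substituting h = 0 gives 1/2.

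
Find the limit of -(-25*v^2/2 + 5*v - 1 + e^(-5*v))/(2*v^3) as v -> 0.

125/12

Direct substitution gives 0/0.
Apply L'Hôpital: lim (-25*v + 5 - 5*e^(-5*v))/(-6*v^2), still 0/0.
Apply L'Hôpital: lim (-25 + 25*e^(-5*v))/(-12*v), still 0/0.
After 3 applications of L'Hôpital's rule the quotient is (-125*e^(-5*v))/(-12); substituting v = 0 gives 125/12.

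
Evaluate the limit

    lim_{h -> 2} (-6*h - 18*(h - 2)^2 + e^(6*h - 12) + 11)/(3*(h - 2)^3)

12

Direct substitution gives 0/0.
Apply L'Hôpital: lim (-36*h + 6*e^(6*h - 12) + 66)/(9*(h - 2)^2), still 0/0.
Apply L'Hôpital: lim (36*e^(6*h - 12) - 36)/(18*h - 36), still 0/0.
After 3 applications of L'Hôpital's rule the quotient is (216*e^(6*h - 12))/(18); substituting h = 2 gives 12.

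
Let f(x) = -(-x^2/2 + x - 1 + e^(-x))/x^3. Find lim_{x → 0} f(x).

Direct substitution gives 0/0.
Apply L'Hôpital: lim (-x + 1 - e^(-x))/(-3*x^2), still 0/0.
Apply L'Hôpital: lim (-1 + e^(-x))/(-6*x), still 0/0.
After 3 applications of L'Hôpital's rule the quotient is (-e^(-x))/(-6); substituting x = 0 gives 1/6.

1/6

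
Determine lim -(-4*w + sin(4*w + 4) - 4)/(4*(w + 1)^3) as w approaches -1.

8/3

Direct substitution gives 0/0.
Apply L'Hôpital: lim (4*cos(4*w + 4) - 4)/(-12*(w + 1)^2), still 0/0.
Apply L'Hôpital: lim (-16*sin(4*w + 4))/(-24*w - 24), still 0/0.
After 3 applications of L'Hôpital's rule the quotient is (-64*cos(4*w + 4))/(-24); substituting w = -1 gives 8/3.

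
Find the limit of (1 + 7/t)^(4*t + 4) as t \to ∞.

e^(28)

Write it as [(1 + 7/t)^t]^(4) · (1 + 7/t)^(4). The bracketed term tends to e^(7) and the second factor to 1, so the limit is e^(28).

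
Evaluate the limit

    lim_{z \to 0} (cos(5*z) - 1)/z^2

-25/2

Direct substitution gives 0/0.
Apply L'Hôpital: lim (-5*sin(5*z))/(2*z), still 0/0.
After 2 applications of L'Hôpital's rule the quotient is (-25*cos(5*z))/(2); substituting z = 0 gives -25/2.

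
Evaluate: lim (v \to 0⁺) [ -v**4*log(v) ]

This is a 0·(−∞) form. Rewrite as -1·ln(v) / v^(−4) and apply L'Hôpital:
the derivative quotient is -1·(1/v) / (−4·v^(−5)) = (1/4)·v^4 → 0.

0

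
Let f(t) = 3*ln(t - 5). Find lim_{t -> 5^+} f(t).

As t → 5⁺, t - 5 → 0⁺ and ln(t - 5) → −∞.
Multiplying by 3 gives -∞.

-∞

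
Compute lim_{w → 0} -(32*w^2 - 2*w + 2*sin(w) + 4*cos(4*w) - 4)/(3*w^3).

Substitution gives 0/0; apply L'Hôpital's rule 3 times.
After differentiating numerator and denominator 3 times the quotient is (256*sin(4*w) - 2*cos(w))/(-18); at w = 0 this is 1/9.

1/9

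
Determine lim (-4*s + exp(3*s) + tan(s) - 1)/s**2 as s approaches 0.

9/2

Substitution gives 0/0 (the numerator vanishes to order 2).
Expand each term to order s^2: the coefficient of s^2 in e^(3s) is 9/2 and in tan(s) is 0.
Lower-order terms cancel with the polynomial part, so the numerator is (9/2)·s^2 + o(s^2), and the limit is (9/2)/(1) = 9/2.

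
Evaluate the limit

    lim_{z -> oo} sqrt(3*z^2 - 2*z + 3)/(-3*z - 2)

For large |z|, √(3*z^2 - 2*z + 3) ≈ √3·|z| and the denominator ≈ -3z.
Since z → +∞, |z| = z, giving √3/(-3) = -√(3)/3.

-√(3)/3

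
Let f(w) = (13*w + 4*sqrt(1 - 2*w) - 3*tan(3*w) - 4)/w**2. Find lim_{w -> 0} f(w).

-2

Substitution gives 0/0; apply L'Hôpital's rule 2 times.
After differentiating numerator and denominator 2 times the quotient is (-54*tan(3*w)/cos(3*w)^2 - 4/(1 - 2*w)^(3/2))/(2); at w = 0 this is -2.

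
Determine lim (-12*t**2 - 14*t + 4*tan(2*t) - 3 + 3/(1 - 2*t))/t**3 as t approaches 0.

104/3

Substitution gives 0/0 (the numerator vanishes to order 3).
Expand each term to order t^3: the coefficient of t^3 in 4·tan(2t) is 32/3 and in 3·1/(1 - 2t) is 24.
Lower-order terms cancel with the polynomial part, so the numerator is (104/3)·t^3 + o(t^3), and the limit is (104/3)/(1) = 104/3.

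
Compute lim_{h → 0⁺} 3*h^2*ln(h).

This is a 0·(−∞) form. Rewrite as 3·ln(h) / h^(−2) and apply L'Hôpital:
the derivative quotient is 3·(1/h) / (−2·h^(−3)) = (-3/2)·h^2 → 0.

0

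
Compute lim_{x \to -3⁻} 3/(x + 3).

-∞

As x → -3⁻, (x + 3) → 0⁻, so (x + 3)^1 → 0⁻ and 3/(x + 3)^1 → -∞.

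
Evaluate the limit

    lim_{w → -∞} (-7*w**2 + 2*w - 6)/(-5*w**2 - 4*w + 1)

7/5

Numerator and denominator both have degree 2.
Dividing every term by w^2, all lower-order terms vanish and the limit is the ratio of leading coefficients, -7/(-5) = 7/5.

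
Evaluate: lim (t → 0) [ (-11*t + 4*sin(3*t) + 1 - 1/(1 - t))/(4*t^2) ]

Substitution gives 0/0; apply L'Hôpital's rule 2 times.
After differentiating numerator and denominator 2 times the quotient is (-36*sin(3*t) + 2/(t - 1)^3)/(8); at t = 0 this is -1/4.

-1/4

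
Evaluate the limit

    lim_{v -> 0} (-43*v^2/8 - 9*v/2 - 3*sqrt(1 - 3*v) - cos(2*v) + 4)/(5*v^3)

Substitution gives 0/0; apply L'Hôpital's rule 3 times.
After differentiating numerator and denominator 3 times the quotient is (-8*sin(2*v) + 243/(8*(1 - 3*v)^(5/2)))/(30); at v = 0 this is 81/80.

81/80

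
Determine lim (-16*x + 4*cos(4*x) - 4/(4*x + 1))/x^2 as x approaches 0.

Substitution gives 0/0; apply L'Hôpital's rule 2 times.
After differentiating numerator and denominator 2 times the quotient is (-64*cos(4*x) - 128/(4*x + 1)^3)/(2); at x = 0 this is -96.

-96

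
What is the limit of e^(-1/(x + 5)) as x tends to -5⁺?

0

As x → -5⁺, -1/(x + 5) → −∞, so e^(-1/(x + 5)) → 0.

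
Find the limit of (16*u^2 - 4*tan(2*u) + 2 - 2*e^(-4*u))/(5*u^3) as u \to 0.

Substitution gives 0/0; apply L'Hôpital's rule 3 times.
After differentiating numerator and denominator 3 times the quotient is (-192*tan(2*u)^4 - 256*tan(2*u)^2 - 64 + 128*e^(-4*u))/(30); at u = 0 this is 32/15.

32/15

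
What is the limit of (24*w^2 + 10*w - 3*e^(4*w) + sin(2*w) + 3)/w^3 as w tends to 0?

-100/3

Substitution gives 0/0; apply L'Hôpital's rule 3 times.
After differentiating numerator and denominator 3 times the quotient is (-192*e^(4*w) - 8*cos(2*w))/(6); at w = 0 this is -100/3.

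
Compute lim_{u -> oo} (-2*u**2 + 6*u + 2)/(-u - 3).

∞

The numerator has higher degree (2 > 1); the quotient behaves like (-2/(-1))·u^1 for large |u|.
As u → +∞ this diverges to ∞.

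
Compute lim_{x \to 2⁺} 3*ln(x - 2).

As x → 2⁺, x - 2 → 0⁺ and ln(x - 2) → −∞.
Multiplying by 3 gives -∞.

-∞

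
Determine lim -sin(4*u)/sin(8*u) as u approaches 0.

Substitution gives 0/0.
Divide numerator and denominator by u: sin(4u)/u → 4 and sin(8u)/u → 8, so the limit is -1·4/8 = -1/2.

-1/2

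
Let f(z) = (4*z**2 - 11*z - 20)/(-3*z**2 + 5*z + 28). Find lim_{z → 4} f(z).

At z = 4 both the top and bottom vanish — a removable singularity. Factoring out (z - 4) from each leaves (4*z + 5)/(-3*z - 7), which at z = 4 equals -21/19.

-21/19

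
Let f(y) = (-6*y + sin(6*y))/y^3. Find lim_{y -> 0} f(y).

-36

Direct substitution gives 0/0.
Apply L'Hôpital: lim (6*cos(6*y) - 6)/(3*y^2), still 0/0.
Apply L'Hôpital: lim (-36*sin(6*y))/(6*y), still 0/0.
After 3 applications of L'Hôpital's rule the quotient is (-216*cos(6*y))/(6); substituting y = 0 gives -36.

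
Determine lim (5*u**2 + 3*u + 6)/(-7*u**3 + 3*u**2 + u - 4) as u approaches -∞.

The denominator has degree 3 and the numerator degree 2. Dividing numerator and denominator by u^3 sends every term to 0 except the leading denominator term, so the limit is 0.

0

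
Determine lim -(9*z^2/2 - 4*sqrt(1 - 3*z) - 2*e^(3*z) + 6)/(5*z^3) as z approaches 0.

9/20

Substitution gives 0/0 (the numerator vanishes to order 3).
Expand each term to order z^3: the coefficient of z^3 in -4·√(1 - 3z) is 27/4 and in -2·e^(3z) is -9.
Lower-order terms cancel with the polynomial part, so the numerator is (-9/4)·z^3 + o(z^3), and the limit is (-9/4)/(-5) = 9/20.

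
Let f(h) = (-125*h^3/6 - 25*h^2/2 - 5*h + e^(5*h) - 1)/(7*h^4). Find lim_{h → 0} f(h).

Direct substitution gives 0/0.
Apply L'Hôpital: lim (-125*h^2/2 - 25*h + 5*e^(5*h) - 5)/(28*h^3), still 0/0.
Apply L'Hôpital: lim (-125*h + 25*e^(5*h) - 25)/(84*h^2), still 0/0.
Apply L'Hôpital: lim (125*e^(5*h) - 125)/(168*h), still 0/0.
After 4 applications of L'Hôpital's rule the quotient is (625*e^(5*h))/(168); substituting h = 0 gives 625/168.

625/168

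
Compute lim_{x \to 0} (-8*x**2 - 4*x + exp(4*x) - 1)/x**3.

32/3

Direct substitution gives 0/0.
Apply L'Hôpital: lim (-16*x + 4*e^(4*x) - 4)/(3*x^2), still 0/0.
Apply L'Hôpital: lim (16*e^(4*x) - 16)/(6*x), still 0/0.
After 3 applications of L'Hôpital's rule the quotient is (64*e^(4*x))/(6); substituting x = 0 gives 32/3.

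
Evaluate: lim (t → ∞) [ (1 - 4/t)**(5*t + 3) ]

e^(-20)

Let L be the limit and take ln: ln L = lim (5t + 3)·ln(1 - 4/t) = lim (5t + 3)·(-4/t + O(1/t²)) = -20.
Hence L = e^(-20).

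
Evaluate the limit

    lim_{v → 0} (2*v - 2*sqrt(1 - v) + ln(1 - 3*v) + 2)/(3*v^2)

-17/12

Substitution gives 0/0 (the numerator vanishes to order 2).
Expand each term to order v^2: the coefficient of v^2 in -2·√(1 - v) is 1/4 and in ln(1 - 3v) is -9/2.
Lower-order terms cancel with the polynomial part, so the numerator is (-17/4)·v^2 + o(v^2), and the limit is (-17/4)/(3) = -17/12.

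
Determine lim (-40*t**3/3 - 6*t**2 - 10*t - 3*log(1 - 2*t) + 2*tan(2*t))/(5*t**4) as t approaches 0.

Substitution gives 0/0 (the numerator vanishes to order 4).
Expand each term to order t^4: the coefficient of t^4 in 2·tan(2t) is 0 and in -3·ln(1 - 2t) is 12.
Lower-order terms cancel with the polynomial part, so the numerator is (12)·t^4 + o(t^4), and the limit is (12)/(5) = 12/5.

12/5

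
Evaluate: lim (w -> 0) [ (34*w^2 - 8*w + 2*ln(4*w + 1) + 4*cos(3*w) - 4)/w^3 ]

128/3

Substitution gives 0/0; apply L'Hôpital's rule 3 times.
After differentiating numerator and denominator 3 times the quotient is (108*sin(3*w) + 256/(4*w + 1)^3)/(6); at w = 0 this is 128/3.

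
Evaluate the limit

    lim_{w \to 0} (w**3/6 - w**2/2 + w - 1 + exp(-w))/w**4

1/24

Direct substitution gives 0/0.
Apply L'Hôpital: lim (w^2/2 - w + 1 - e^(-w))/(4*w^3), still 0/0.
Apply L'Hôpital: lim (w - 1 + e^(-w))/(12*w^2), still 0/0.
Apply L'Hôpital: lim (1 - e^(-w))/(24*w), still 0/0.
After 4 applications of L'Hôpital's rule the quotient is (e^(-w))/(24); substituting w = 0 gives 1/24.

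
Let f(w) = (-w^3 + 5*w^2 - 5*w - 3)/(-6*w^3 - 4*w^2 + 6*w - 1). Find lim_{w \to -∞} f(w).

Numerator and denominator both have degree 3.
Dividing every term by w^3, all lower-order terms vanish and the limit is the ratio of leading coefficients, -1/(-6) = 1/6.

1/6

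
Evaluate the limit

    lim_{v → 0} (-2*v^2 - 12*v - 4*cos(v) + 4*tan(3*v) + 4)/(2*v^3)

Substitution gives 0/0 (the numerator vanishes to order 3).
Expand each term to order v^3: the coefficient of v^3 in -4·cos(v) is 0 and in 4·tan(3v) is 36.
Lower-order terms cancel with the polynomial part, so the numerator is (36)·v^3 + o(v^3), and the limit is (36)/(2) = 18.

18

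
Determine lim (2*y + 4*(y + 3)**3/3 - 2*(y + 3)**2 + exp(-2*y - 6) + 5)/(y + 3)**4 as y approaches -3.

Direct substitution gives 0/0.
Apply L'Hôpital: lim (-4*y + 4*(y + 3)^2 - 2*e^(-2*y - 6) - 10)/(4*(y + 3)^3), still 0/0.
Apply L'Hôpital: lim (8*y + 4*e^(-2*y - 6) + 20)/(12*(y + 3)^2), still 0/0.
Apply L'Hôpital: lim (8 - 8*e^(-2*y - 6))/(24*y + 72), still 0/0.
After 4 applications of L'Hôpital's rule the quotient is (16*e^(-2*y - 6))/(24); substituting y = -3 gives 2/3.

2/3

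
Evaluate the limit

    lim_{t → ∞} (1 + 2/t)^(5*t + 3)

Let L be the limit and take ln: ln L = lim (5t + 3)·ln(1 + 2/t) = lim (5t + 3)·(2/t + O(1/t²)) = 10.
Hence L = e^(10).

e^(10)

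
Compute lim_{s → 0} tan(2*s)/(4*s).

Substitution gives 0/0.
Since tan(u)/u → 1 as u → 0, tan(2s)/(2s) → 1 and the limit is 2/4 = 1/2.

1/2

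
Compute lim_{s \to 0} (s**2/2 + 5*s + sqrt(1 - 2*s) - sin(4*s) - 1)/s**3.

Substitution gives 0/0 (the numerator vanishes to order 3).
Expand each term to order s^3: the coefficient of s^3 in −sin(4s) is 32/3 and in √(1 - 2s) is -1/2.
Lower-order terms cancel with the polynomial part, so the numerator is (61/6)·s^3 + o(s^3), and the limit is (61/6)/(1) = 61/6.

61/6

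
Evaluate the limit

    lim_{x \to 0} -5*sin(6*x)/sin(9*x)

-10/3

Substitution gives 0/0.
Divide numerator and denominator by x: sin(6x)/x → 6 and sin(9x)/x → 9, so the limit is -5·6/9 = -10/3.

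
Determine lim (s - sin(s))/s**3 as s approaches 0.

Direct substitution gives 0/0.
Apply L'Hôpital: lim (1 - cos(s))/(3*s^2), still 0/0.
Apply L'Hôpital: lim (sin(s))/(6*s), still 0/0.
After 3 applications of L'Hôpital's rule the quotient is (cos(s))/(6); substituting s = 0 gives 1/6.

1/6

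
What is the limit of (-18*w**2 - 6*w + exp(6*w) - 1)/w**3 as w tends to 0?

Direct substitution gives 0/0.
Apply L'Hôpital: lim (-36*w + 6*e^(6*w) - 6)/(3*w^2), still 0/0.
Apply L'Hôpital: lim (36*e^(6*w) - 36)/(6*w), still 0/0.
After 3 applications of L'Hôpital's rule the quotient is (216*e^(6*w))/(6); substituting w = 0 gives 36.

36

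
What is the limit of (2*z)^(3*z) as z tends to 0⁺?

Base → 0⁺ and exponent → 0⁺: a 0^0 form.
Take logs: 3z·ln(2z). This is 0·(−∞); rewriting as ln(2z)/(1/(3z)) and applying L'Hôpital gives 0.
Hence the limit is e^0 = 1.

1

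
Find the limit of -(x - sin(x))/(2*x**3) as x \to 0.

Direct substitution gives 0/0.
Apply L'Hôpital: lim (1 - cos(x))/(-6*x^2), still 0/0.
Apply L'Hôpital: lim (sin(x))/(-12*x), still 0/0.
After 3 applications of L'Hôpital's rule the quotient is (cos(x))/(-12); substituting x = 0 gives -1/12.

-1/12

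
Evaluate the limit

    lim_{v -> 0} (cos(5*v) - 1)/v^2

-25/2

Direct substitution gives 0/0.
Apply L'Hôpital: lim (-5*sin(5*v))/(2*v), still 0/0.
After 2 applications of L'Hôpital's rule the quotient is (-25*cos(5*v))/(2); substituting v = 0 gives -25/2.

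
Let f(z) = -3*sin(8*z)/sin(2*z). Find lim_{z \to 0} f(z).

-12

Substitution gives 0/0.
Divide numerator and denominator by z: sin(8z)/z → 8 and sin(2z)/z → 2, so the limit is -3·8/2 = -12.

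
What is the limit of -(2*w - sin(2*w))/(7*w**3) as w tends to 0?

Direct substitution gives 0/0.
Apply L'Hôpital: lim (2 - 2*cos(2*w))/(-21*w^2), still 0/0.
Apply L'Hôpital: lim (4*sin(2*w))/(-42*w), still 0/0.
After 3 applications of L'Hôpital's rule the quotient is (8*cos(2*w))/(-42); substituting w = 0 gives -4/21.

-4/21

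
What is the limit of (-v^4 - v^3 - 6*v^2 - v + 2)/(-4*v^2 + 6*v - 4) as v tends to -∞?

The numerator has higher degree (4 > 2); the quotient behaves like (-1/(-4))·v^2 for large |v|.
As v → −∞ this diverges to ∞.

∞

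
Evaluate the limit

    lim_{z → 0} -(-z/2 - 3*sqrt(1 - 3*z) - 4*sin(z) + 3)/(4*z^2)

Substitution gives 0/0; apply L'Hôpital's rule 2 times.
After differentiating numerator and denominator 2 times the quotient is (4*sin(z) + 27/(4*(1 - 3*z)^(3/2)))/(-8); at z = 0 this is -27/32.

-27/32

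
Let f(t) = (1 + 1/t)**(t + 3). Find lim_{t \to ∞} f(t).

Write it as [(1 + 1/t)^t]^(1) · (1 + 1/t)^(3). The bracketed term tends to e^(1) and the second factor to 1, so the limit is e^(1).

e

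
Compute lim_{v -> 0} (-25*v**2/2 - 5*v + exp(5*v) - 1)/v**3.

Direct substitution gives 0/0.
Apply L'Hôpital: lim (-25*v + 5*e^(5*v) - 5)/(3*v^2), still 0/0.
Apply L'Hôpital: lim (25*e^(5*v) - 25)/(6*v), still 0/0.
After 3 applications of L'Hôpital's rule the quotient is (125*e^(5*v))/(6); substituting v = 0 gives 125/6.

125/6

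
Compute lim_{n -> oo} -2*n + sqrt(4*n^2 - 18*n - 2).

An ∞ − ∞ form. Rationalising with the conjugate, the difference becomes (-18n - 2) / (√(4*n^2 - 18*n - 2) + 2n).
For large n the denominator behaves like 2·2n, so the quotient tends to -18/4 = -9/2.

-9/2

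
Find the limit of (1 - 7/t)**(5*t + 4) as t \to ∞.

The base → 1 and the exponent → ∞: a 1^∞ form.
Take logarithms: (5t + 4)·ln(1 - 7/t). Since ln(1+u) ~ u for small u, this behaves like (5t)·(-7/t) → -35.
So the limit is e^(-35).

e^(-35)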